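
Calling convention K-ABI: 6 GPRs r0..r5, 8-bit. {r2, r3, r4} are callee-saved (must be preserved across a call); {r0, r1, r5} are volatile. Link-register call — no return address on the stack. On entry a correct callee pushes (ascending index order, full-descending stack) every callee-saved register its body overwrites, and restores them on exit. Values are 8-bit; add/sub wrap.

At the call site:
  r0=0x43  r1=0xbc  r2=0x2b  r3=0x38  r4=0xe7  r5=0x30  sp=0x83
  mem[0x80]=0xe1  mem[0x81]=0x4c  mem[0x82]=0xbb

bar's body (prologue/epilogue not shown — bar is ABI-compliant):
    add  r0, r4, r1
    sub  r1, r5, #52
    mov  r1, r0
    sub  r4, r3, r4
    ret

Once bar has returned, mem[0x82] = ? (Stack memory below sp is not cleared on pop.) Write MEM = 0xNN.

prologue: push r4 -> mem[0x82]=0xe7, sp=0x82
body[0] add  r0, r4, r1 -> r0=0xa3
body[1] sub  r1, r5, #52 -> r1=0xfc
body[2] mov  r1, r0 -> r1=0xa3
body[3] sub  r4, r3, r4 -> r4=0x51
epilogue: pop r4=0xe7, sp=0x83
prologue pushed ['r4'] at ['0x82']

MEM = 0xe7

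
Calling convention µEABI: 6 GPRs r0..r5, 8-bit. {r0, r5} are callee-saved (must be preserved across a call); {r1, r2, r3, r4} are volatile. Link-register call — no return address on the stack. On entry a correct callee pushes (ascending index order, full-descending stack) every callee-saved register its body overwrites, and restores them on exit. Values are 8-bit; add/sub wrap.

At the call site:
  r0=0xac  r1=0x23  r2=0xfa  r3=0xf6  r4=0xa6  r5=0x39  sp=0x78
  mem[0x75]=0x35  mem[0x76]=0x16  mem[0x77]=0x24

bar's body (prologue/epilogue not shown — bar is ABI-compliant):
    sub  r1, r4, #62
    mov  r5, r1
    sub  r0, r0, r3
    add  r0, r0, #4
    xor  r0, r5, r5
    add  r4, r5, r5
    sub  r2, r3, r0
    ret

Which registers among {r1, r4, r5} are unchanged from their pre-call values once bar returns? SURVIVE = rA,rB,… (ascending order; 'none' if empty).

prologue: push r0 → mem[0x77]=0xac, sp=0x77
prologue: push r5 → mem[0x76]=0x39, sp=0x76
body[0] sub  r1, r4, #62 → r1=0x68
body[1] mov  r5, r1 → r5=0x68
body[2] sub  r0, r0, r3 → r0=0xb6
body[3] add  r0, r0, #4 → r0=0xba
body[4] xor  r0, r5, r5 → r0=0x00
body[5] add  r4, r5, r5 → r4=0xd0
body[6] sub  r2, r3, r0 → r2=0xf6
epilogue: pop r5=0x39, sp=0x77
epilogue: pop r0=0xac, sp=0x78
r1: caller-saved, written=True
r4: caller-saved, written=True
r5: callee-saved, written=True

SURVIVE = r5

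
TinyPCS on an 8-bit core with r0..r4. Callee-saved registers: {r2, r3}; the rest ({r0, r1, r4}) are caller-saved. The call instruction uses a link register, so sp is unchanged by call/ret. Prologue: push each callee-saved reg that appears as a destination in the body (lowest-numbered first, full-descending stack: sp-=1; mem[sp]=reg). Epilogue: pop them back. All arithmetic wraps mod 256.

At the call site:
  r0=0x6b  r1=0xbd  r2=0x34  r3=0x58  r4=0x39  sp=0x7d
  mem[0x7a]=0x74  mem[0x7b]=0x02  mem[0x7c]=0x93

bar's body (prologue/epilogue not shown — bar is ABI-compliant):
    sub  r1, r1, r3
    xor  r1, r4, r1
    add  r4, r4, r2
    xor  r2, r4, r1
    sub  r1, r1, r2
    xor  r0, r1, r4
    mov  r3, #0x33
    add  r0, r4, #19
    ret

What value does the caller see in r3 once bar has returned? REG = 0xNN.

REG = 0x58

prologue: push r2 -> mem[0x7c]=0x34, sp=0x7c
prologue: push r3 -> mem[0x7b]=0x58, sp=0x7b
body[0] sub  r1, r1, r3 -> r1=0x65
body[1] xor  r1, r4, r1 -> r1=0x5c
body[2] add  r4, r4, r2 -> r4=0x6d
body[3] xor  r2, r4, r1 -> r2=0x31
body[4] sub  r1, r1, r2 -> r1=0x2b
body[5] xor  r0, r1, r4 -> r0=0x46
body[6] mov  r3, #0x33 -> r3=0x33
body[7] add  r0, r4, #19 -> r0=0x80
epilogue: pop r3=0x58, sp=0x7c
epilogue: pop r2=0x34, sp=0x7d
r3 is callee-saved -> restored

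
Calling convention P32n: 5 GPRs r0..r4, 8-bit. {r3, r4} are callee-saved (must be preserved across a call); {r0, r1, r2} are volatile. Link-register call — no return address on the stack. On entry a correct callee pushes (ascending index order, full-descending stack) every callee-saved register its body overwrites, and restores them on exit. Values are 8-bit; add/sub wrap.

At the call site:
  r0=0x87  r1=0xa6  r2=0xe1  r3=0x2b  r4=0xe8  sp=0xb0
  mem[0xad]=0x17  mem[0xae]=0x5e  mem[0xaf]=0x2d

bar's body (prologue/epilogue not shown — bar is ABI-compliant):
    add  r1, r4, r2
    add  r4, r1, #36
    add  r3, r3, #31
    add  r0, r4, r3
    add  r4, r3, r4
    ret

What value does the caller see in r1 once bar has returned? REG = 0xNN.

REG = 0xc9

prologue: push r3 -> mem[0xaf]=0x2b, sp=0xaf
prologue: push r4 -> mem[0xae]=0xe8, sp=0xae
body[0] add  r1, r4, r2 -> r1=0xc9
body[1] add  r4, r1, #36 -> r4=0xed
body[2] add  r3, r3, #31 -> r3=0x4a
body[3] add  r0, r4, r3 -> r0=0x37
body[4] add  r4, r3, r4 -> r4=0x37
epilogue: pop r4=0xe8, sp=0xaf
epilogue: pop r3=0x2b, sp=0xb0
r1 is caller-saved -> body value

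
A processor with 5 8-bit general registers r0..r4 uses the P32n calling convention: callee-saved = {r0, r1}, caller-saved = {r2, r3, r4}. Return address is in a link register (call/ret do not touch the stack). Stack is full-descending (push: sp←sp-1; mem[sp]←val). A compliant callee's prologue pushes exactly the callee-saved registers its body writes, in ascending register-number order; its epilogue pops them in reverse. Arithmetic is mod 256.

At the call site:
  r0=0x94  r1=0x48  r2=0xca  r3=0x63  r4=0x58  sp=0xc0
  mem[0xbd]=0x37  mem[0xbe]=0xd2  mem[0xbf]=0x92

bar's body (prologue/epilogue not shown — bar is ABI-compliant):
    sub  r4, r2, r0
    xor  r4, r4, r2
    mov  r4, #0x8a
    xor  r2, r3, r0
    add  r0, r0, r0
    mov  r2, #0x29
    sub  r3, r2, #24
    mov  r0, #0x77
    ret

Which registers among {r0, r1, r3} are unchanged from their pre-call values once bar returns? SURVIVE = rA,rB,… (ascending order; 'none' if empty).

SURVIVE = r0,r1

prologue: push r0 -> mem[0xbf]=0x94, sp=0xbf
body[0] sub  r4, r2, r0 -> r4=0x36
body[1] xor  r4, r4, r2 -> r4=0xfc
body[2] mov  r4, #0x8a -> r4=0x8a
body[3] xor  r2, r3, r0 -> r2=0xf7
body[4] add  r0, r0, r0 -> r0=0x28
body[5] mov  r2, #0x29 -> r2=0x29
body[6] sub  r3, r2, #24 -> r3=0x11
body[7] mov  r0, #0x77 -> r0=0x77
epilogue: pop r0=0x94, sp=0xc0
r0: callee-saved, written=True
r1: callee-saved, written=False
r3: caller-saved, written=True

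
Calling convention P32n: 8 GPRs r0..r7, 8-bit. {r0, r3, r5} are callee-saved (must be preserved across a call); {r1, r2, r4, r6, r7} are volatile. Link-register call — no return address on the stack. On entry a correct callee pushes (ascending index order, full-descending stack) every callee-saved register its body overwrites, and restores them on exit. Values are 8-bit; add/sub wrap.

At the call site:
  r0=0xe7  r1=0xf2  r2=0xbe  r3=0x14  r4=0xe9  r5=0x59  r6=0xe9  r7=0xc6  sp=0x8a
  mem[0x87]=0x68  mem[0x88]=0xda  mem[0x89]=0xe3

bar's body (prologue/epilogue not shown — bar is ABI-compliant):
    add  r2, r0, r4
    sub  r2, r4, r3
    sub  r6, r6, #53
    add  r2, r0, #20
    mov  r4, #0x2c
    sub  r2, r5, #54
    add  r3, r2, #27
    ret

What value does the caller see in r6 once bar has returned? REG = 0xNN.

prologue: push r3 → mem[0x89]=0x14, sp=0x89
body[0] add  r2, r0, r4 → r2=0xd0
body[1] sub  r2, r4, r3 → r2=0xd5
body[2] sub  r6, r6, #53 → r6=0xb4
body[3] add  r2, r0, #20 → r2=0xfb
body[4] mov  r4, #0x2c → r4=0x2c
body[5] sub  r2, r5, #54 → r2=0x23
body[6] add  r3, r2, #27 → r3=0x3e
epilogue: pop r3=0x14, sp=0x8a
r6 is caller-saved → body value

REG = 0xb4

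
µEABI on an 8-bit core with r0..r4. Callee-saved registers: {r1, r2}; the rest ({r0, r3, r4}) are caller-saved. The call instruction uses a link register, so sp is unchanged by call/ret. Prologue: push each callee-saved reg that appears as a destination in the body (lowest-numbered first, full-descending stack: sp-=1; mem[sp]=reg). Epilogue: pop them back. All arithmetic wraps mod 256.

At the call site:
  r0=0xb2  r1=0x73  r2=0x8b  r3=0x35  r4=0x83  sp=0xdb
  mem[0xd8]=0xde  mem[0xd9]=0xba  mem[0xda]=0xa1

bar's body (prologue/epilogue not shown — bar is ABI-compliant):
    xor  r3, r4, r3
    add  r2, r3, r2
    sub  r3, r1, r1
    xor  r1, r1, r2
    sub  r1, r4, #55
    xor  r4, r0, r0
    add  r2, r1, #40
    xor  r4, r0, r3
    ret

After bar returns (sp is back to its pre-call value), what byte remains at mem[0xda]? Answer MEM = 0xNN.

prologue: push r1 -> mem[0xda]=0x73, sp=0xda
prologue: push r2 -> mem[0xd9]=0x8b, sp=0xd9
body[0] xor  r3, r4, r3 -> r3=0xb6
body[1] add  r2, r3, r2 -> r2=0x41
body[2] sub  r3, r1, r1 -> r3=0x00
body[3] xor  r1, r1, r2 -> r1=0x32
body[4] sub  r1, r4, #55 -> r1=0x4c
body[5] xor  r4, r0, r0 -> r4=0x00
body[6] add  r2, r1, #40 -> r2=0x74
body[7] xor  r4, r0, r3 -> r4=0xb2
epilogue: pop r2=0x8b, sp=0xda
epilogue: pop r1=0x73, sp=0xdb
prologue pushed ['r1', 'r2'] at ['0xda', '0xd9']

MEM = 0x73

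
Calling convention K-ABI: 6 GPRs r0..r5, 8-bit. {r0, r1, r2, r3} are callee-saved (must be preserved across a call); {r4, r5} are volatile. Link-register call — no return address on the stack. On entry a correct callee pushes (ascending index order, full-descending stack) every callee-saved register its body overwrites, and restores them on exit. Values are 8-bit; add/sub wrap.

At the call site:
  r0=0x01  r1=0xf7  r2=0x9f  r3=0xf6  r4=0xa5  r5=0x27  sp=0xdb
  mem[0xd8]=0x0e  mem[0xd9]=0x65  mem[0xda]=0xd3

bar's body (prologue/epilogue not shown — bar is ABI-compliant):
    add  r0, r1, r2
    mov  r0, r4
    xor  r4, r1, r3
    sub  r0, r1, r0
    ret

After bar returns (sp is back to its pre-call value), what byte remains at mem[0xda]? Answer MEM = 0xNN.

prologue: push r0 -> mem[0xda]=0x01, sp=0xda
body[0] add  r0, r1, r2 -> r0=0x96
body[1] mov  r0, r4 -> r0=0xa5
body[2] xor  r4, r1, r3 -> r4=0x01
body[3] sub  r0, r1, r0 -> r0=0x52
epilogue: pop r0=0x01, sp=0xdb
prologue pushed ['r0'] at ['0xda']

MEM = 0x01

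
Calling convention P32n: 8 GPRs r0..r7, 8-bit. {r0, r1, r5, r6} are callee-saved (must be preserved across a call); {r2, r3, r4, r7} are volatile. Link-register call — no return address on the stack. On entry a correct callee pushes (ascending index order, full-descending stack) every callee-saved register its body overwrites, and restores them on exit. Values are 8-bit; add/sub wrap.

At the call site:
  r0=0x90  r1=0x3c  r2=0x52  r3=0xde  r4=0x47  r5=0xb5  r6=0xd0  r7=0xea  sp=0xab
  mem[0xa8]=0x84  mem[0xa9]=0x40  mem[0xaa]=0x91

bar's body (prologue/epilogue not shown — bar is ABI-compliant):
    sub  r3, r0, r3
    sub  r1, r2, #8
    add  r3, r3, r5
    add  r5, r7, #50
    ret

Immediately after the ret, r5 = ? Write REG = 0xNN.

REG = 0xb5

prologue: push r1 -> mem[0xaa]=0x3c, sp=0xaa
prologue: push r5 -> mem[0xa9]=0xb5, sp=0xa9
body[0] sub  r3, r0, r3 -> r3=0xb2
body[1] sub  r1, r2, #8 -> r1=0x4a
body[2] add  r3, r3, r5 -> r3=0x67
body[3] add  r5, r7, #50 -> r5=0x1c
epilogue: pop r5=0xb5, sp=0xaa
epilogue: pop r1=0x3c, sp=0xab
r5 is callee-saved -> restored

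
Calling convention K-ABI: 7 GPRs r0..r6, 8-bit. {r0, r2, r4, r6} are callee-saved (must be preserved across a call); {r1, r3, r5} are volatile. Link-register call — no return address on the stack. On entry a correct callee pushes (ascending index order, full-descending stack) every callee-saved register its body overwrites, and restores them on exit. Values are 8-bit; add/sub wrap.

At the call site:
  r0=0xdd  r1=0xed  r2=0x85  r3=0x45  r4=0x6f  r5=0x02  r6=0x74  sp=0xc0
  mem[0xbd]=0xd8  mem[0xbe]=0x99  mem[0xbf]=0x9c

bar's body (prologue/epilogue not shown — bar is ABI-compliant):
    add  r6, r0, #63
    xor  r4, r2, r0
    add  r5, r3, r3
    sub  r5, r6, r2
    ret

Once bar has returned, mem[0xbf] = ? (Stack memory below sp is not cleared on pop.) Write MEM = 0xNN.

MEM = 0x6f

prologue: push r4 -> mem[0xbf]=0x6f, sp=0xbf
prologue: push r6 -> mem[0xbe]=0x74, sp=0xbe
body[0] add  r6, r0, #63 -> r6=0x1c
body[1] xor  r4, r2, r0 -> r4=0x58
body[2] add  r5, r3, r3 -> r5=0x8a
body[3] sub  r5, r6, r2 -> r5=0x97
epilogue: pop r6=0x74, sp=0xbf
epilogue: pop r4=0x6f, sp=0xc0
prologue pushed ['r4', 'r6'] at ['0xbf', '0xbe']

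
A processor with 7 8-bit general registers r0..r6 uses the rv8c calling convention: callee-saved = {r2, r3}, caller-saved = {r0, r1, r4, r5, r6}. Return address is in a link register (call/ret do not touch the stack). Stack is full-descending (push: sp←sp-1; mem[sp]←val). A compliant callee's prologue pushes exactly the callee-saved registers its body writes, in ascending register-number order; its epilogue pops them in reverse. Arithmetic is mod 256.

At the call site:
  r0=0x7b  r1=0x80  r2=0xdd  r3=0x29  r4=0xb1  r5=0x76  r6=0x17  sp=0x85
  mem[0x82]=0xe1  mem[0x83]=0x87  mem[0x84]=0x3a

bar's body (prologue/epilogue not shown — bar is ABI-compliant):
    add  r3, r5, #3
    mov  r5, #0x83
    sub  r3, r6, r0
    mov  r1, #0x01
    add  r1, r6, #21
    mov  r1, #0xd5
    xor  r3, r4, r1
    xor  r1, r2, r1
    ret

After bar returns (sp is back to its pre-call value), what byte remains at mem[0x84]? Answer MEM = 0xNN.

prologue: push r3 -> mem[0x84]=0x29, sp=0x84
body[0] add  r3, r5, #3 -> r3=0x79
body[1] mov  r5, #0x83 -> r5=0x83
body[2] sub  r3, r6, r0 -> r3=0x9c
body[3] mov  r1, #0x01 -> r1=0x01
body[4] add  r1, r6, #21 -> r1=0x2c
body[5] mov  r1, #0xd5 -> r1=0xd5
body[6] xor  r3, r4, r1 -> r3=0x64
body[7] xor  r1, r2, r1 -> r1=0x08
epilogue: pop r3=0x29, sp=0x85
prologue pushed ['r3'] at ['0x84']

MEM = 0x29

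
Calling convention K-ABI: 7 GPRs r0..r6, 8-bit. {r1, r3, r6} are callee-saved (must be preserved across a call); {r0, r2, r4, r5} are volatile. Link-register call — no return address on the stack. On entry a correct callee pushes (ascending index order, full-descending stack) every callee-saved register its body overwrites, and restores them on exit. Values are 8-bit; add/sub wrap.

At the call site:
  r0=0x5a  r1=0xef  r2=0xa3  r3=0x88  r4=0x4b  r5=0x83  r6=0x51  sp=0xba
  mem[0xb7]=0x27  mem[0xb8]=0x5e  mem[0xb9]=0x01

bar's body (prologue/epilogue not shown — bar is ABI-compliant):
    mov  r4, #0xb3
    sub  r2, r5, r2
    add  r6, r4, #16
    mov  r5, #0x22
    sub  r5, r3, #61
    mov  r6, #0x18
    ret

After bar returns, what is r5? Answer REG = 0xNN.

REG = 0x4b

prologue: push r6 -> mem[0xb9]=0x51, sp=0xb9
body[0] mov  r4, #0xb3 -> r4=0xb3
body[1] sub  r2, r5, r2 -> r2=0xe0
body[2] add  r6, r4, #16 -> r6=0xc3
body[3] mov  r5, #0x22 -> r5=0x22
body[4] sub  r5, r3, #61 -> r5=0x4b
body[5] mov  r6, #0x18 -> r6=0x18
epilogue: pop r6=0x51, sp=0xba
r5 is caller-saved -> body value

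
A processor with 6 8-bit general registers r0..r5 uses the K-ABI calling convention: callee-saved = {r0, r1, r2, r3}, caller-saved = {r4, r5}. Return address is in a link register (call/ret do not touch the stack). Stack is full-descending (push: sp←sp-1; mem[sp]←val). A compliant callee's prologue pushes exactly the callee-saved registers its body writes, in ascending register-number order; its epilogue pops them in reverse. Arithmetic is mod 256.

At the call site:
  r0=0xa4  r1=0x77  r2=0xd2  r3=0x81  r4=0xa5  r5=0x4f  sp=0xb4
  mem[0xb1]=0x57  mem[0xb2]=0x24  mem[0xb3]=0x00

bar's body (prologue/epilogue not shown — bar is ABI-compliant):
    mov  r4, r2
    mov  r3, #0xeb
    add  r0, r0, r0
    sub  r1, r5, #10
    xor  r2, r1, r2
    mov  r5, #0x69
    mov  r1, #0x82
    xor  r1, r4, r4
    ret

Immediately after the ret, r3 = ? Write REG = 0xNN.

REG = 0x81

prologue: push r0 → mem[0xb3]=0xa4, sp=0xb3
prologue: push r1 → mem[0xb2]=0x77, sp=0xb2
prologue: push r2 → mem[0xb1]=0xd2, sp=0xb1
prologue: push r3 → mem[0xb0]=0x81, sp=0xb0
body[0] mov  r4, r2 → r4=0xd2
body[1] mov  r3, #0xeb → r3=0xeb
body[2] add  r0, r0, r0 → r0=0x48
body[3] sub  r1, r5, #10 → r1=0x45
body[4] xor  r2, r1, r2 → r2=0x97
body[5] mov  r5, #0x69 → r5=0x69
body[6] mov  r1, #0x82 → r1=0x82
body[7] xor  r1, r4, r4 → r1=0x00
epilogue: pop r3=0x81, sp=0xb1
epilogue: pop r2=0xd2, sp=0xb2
epilogue: pop r1=0x77, sp=0xb3
epilogue: pop r0=0xa4, sp=0xb4
r3 is callee-saved → restored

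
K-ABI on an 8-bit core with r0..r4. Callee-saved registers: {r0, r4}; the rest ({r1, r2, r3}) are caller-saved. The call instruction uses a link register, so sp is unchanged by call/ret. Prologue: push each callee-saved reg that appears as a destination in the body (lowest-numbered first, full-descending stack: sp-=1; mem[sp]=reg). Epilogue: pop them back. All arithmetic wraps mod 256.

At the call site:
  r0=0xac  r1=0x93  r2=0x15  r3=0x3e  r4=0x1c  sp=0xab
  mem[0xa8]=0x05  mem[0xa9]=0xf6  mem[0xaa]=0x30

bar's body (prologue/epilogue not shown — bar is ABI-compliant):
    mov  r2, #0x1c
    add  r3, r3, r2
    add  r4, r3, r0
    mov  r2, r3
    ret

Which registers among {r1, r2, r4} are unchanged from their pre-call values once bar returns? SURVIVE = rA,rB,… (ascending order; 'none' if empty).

SURVIVE = r1,r4

prologue: push r4 → mem[0xaa]=0x1c, sp=0xaa
body[0] mov  r2, #0x1c → r2=0x1c
body[1] add  r3, r3, r2 → r3=0x5a
body[2] add  r4, r3, r0 → r4=0x06
body[3] mov  r2, r3 → r2=0x5a
epilogue: pop r4=0x1c, sp=0xab
r1: caller-saved, written=False
r2: caller-saved, written=True
r4: callee-saved, written=True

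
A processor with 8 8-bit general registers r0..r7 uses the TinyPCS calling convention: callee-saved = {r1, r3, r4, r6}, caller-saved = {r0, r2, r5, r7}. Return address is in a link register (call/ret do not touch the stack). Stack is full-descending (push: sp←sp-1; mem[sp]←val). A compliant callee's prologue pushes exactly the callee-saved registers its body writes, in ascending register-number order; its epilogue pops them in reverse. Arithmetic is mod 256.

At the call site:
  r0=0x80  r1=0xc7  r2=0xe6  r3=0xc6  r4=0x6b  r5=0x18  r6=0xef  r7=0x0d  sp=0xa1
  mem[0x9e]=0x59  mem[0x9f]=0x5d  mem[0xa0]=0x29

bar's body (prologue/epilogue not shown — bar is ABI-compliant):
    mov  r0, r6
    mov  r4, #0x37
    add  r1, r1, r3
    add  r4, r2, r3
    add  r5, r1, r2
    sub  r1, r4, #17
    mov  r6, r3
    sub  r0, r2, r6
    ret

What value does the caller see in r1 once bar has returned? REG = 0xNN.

REG = 0xc7

prologue: push r1 → mem[0xa0]=0xc7, sp=0xa0
prologue: push r4 → mem[0x9f]=0x6b, sp=0x9f
prologue: push r6 → mem[0x9e]=0xef, sp=0x9e
body[0] mov  r0, r6 → r0=0xef
body[1] mov  r4, #0x37 → r4=0x37
body[2] add  r1, r1, r3 → r1=0x8d
body[3] add  r4, r2, r3 → r4=0xac
body[4] add  r5, r1, r2 → r5=0x73
body[5] sub  r1, r4, #17 → r1=0x9b
body[6] mov  r6, r3 → r6=0xc6
body[7] sub  r0, r2, r6 → r0=0x20
epilogue: pop r6=0xef, sp=0x9f
epilogue: pop r4=0x6b, sp=0xa0
epilogue: pop r1=0xc7, sp=0xa1
r1 is callee-saved → restored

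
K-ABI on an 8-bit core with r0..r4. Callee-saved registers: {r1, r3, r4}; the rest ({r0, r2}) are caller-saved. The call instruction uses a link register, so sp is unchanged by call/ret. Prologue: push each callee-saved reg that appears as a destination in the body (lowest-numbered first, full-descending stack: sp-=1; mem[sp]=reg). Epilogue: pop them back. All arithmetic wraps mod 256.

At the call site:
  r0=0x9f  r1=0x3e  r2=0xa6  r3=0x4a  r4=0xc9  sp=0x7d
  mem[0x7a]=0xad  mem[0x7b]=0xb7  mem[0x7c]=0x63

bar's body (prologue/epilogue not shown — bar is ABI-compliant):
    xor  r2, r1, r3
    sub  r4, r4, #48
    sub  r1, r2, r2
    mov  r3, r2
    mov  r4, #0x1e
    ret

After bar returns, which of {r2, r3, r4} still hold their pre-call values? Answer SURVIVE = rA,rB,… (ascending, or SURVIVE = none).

prologue: push r1 → mem[0x7c]=0x3e, sp=0x7c
prologue: push r3 → mem[0x7b]=0x4a, sp=0x7b
prologue: push r4 → mem[0x7a]=0xc9, sp=0x7a
body[0] xor  r2, r1, r3 → r2=0x74
body[1] sub  r4, r4, #48 → r4=0x99
body[2] sub  r1, r2, r2 → r1=0x00
body[3] mov  r3, r2 → r3=0x74
body[4] mov  r4, #0x1e → r4=0x1e
epilogue: pop r4=0xc9, sp=0x7b
epilogue: pop r3=0x4a, sp=0x7c
epilogue: pop r1=0x3e, sp=0x7d
r2: caller-saved, written=True
r3: callee-saved, written=True
r4: callee-saved, written=True

SURVIVE = r3,r4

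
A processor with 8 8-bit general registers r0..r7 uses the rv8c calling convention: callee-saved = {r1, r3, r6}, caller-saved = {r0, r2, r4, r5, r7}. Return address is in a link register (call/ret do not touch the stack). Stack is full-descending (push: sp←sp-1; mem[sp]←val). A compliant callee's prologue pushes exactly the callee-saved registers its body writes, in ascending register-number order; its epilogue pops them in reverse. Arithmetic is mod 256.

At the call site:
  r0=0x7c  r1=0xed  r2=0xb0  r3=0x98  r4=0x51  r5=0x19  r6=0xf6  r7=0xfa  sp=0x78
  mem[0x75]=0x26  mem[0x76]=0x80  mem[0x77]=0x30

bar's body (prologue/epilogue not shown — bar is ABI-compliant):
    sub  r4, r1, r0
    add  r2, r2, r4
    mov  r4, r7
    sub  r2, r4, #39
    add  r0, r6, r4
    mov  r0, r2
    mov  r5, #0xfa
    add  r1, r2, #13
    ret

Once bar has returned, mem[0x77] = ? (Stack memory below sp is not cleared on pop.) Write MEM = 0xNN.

prologue: push r1 → mem[0x77]=0xed, sp=0x77
body[0] sub  r4, r1, r0 → r4=0x71
body[1] add  r2, r2, r4 → r2=0x21
body[2] mov  r4, r7 → r4=0xfa
body[3] sub  r2, r4, #39 → r2=0xd3
body[4] add  r0, r6, r4 → r0=0xf0
body[5] mov  r0, r2 → r0=0xd3
body[6] mov  r5, #0xfa → r5=0xfa
body[7] add  r1, r2, #13 → r1=0xe0
epilogue: pop r1=0xed, sp=0x78
prologue pushed ['r1'] at ['0x77']

MEM = 0xed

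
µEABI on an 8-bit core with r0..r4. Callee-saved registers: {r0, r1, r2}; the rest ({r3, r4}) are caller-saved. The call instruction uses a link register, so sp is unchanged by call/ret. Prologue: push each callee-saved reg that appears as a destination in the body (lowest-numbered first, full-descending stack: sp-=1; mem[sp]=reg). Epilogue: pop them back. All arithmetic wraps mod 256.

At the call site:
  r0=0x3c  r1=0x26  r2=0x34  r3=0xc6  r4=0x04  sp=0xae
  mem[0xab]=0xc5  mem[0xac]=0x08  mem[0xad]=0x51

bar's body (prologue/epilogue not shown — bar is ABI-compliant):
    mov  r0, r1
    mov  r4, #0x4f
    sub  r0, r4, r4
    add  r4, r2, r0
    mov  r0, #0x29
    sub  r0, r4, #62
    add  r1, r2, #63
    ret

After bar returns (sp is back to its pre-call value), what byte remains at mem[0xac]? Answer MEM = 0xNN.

prologue: push r0 → mem[0xad]=0x3c, sp=0xad
prologue: push r1 → mem[0xac]=0x26, sp=0xac
body[0] mov  r0, r1 → r0=0x26
body[1] mov  r4, #0x4f → r4=0x4f
body[2] sub  r0, r4, r4 → r0=0x00
body[3] add  r4, r2, r0 → r4=0x34
body[4] mov  r0, #0x29 → r0=0x29
body[5] sub  r0, r4, #62 → r0=0xf6
body[6] add  r1, r2, #63 → r1=0x73
epilogue: pop r1=0x26, sp=0xad
epilogue: pop r0=0x3c, sp=0xae
prologue pushed ['r0', 'r1'] at ['0xad', '0xac']

MEM = 0x26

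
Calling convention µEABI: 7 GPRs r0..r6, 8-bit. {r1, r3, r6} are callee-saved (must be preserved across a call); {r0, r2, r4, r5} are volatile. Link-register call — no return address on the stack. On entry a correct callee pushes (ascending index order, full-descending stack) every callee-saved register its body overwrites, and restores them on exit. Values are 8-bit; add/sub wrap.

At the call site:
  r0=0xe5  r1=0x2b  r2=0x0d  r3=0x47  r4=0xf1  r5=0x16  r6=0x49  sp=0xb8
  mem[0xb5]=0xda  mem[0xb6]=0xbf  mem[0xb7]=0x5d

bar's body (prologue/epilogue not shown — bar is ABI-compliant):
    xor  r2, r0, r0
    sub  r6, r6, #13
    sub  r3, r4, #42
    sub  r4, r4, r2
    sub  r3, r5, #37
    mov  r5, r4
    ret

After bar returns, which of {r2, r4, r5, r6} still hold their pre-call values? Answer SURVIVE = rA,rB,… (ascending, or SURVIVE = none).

SURVIVE = r4,r6

prologue: push r3 → mem[0xb7]=0x47, sp=0xb7
prologue: push r6 → mem[0xb6]=0x49, sp=0xb6
body[0] xor  r2, r0, r0 → r2=0x00
body[1] sub  r6, r6, #13 → r6=0x3c
body[2] sub  r3, r4, #42 → r3=0xc7
body[3] sub  r4, r4, r2 → r4=0xf1
body[4] sub  r3, r5, #37 → r3=0xf1
body[5] mov  r5, r4 → r5=0xf1
epilogue: pop r6=0x49, sp=0xb7
epilogue: pop r3=0x47, sp=0xb8
r2: caller-saved, written=True
r4: caller-saved, written=True
r5: caller-saved, written=True
r6: callee-saved, written=True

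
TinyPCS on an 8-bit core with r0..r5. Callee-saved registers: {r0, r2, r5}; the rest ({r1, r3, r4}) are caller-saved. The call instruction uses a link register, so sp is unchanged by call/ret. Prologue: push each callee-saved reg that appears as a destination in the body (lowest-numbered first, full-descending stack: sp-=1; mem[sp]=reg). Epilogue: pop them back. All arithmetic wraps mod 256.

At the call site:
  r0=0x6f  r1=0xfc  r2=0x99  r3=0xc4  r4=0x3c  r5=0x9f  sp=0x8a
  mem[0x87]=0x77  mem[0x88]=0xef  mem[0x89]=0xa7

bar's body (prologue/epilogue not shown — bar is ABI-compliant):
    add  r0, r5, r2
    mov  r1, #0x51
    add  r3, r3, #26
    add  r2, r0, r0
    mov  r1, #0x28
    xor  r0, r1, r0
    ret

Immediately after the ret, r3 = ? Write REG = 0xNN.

prologue: push r0 -> mem[0x89]=0x6f, sp=0x89
prologue: push r2 -> mem[0x88]=0x99, sp=0x88
body[0] add  r0, r5, r2 -> r0=0x38
body[1] mov  r1, #0x51 -> r1=0x51
body[2] add  r3, r3, #26 -> r3=0xde
body[3] add  r2, r0, r0 -> r2=0x70
body[4] mov  r1, #0x28 -> r1=0x28
body[5] xor  r0, r1, r0 -> r0=0x10
epilogue: pop r2=0x99, sp=0x89
epilogue: pop r0=0x6f, sp=0x8a
r3 is caller-saved -> body value

REG = 0xde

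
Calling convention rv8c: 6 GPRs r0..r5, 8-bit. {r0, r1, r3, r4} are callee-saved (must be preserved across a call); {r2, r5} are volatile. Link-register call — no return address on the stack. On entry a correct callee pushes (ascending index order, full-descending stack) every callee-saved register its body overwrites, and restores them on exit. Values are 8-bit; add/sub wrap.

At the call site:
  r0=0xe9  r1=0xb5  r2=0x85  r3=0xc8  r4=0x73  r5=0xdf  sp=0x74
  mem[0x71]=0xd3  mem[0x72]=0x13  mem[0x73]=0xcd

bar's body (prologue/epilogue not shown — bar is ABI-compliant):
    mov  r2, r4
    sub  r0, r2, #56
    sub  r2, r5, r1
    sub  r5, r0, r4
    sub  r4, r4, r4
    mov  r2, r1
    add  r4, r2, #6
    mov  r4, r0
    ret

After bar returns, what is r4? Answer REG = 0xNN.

REG = 0x73

prologue: push r0 → mem[0x73]=0xe9, sp=0x73
prologue: push r4 → mem[0x72]=0x73, sp=0x72
body[0] mov  r2, r4 → r2=0x73
body[1] sub  r0, r2, #56 → r0=0x3b
body[2] sub  r2, r5, r1 → r2=0x2a
body[3] sub  r5, r0, r4 → r5=0xc8
body[4] sub  r4, r4, r4 → r4=0x00
body[5] mov  r2, r1 → r2=0xb5
body[6] add  r4, r2, #6 → r4=0xbb
body[7] mov  r4, r0 → r4=0x3b
epilogue: pop r4=0x73, sp=0x73
epilogue: pop r0=0xe9, sp=0x74
r4 is callee-saved → restored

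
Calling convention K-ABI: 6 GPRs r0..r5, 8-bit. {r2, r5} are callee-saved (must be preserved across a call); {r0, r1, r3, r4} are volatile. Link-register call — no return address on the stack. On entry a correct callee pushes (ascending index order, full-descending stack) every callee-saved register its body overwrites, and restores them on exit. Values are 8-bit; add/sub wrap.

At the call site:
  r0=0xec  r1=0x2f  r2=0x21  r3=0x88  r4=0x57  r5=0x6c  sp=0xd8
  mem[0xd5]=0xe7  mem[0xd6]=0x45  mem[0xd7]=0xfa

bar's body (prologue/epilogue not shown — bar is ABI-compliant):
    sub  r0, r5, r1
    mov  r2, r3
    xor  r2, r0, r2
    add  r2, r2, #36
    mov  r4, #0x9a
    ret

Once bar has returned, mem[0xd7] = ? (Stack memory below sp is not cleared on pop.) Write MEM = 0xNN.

MEM = 0x21

prologue: push r2 -> mem[0xd7]=0x21, sp=0xd7
body[0] sub  r0, r5, r1 -> r0=0x3d
body[1] mov  r2, r3 -> r2=0x88
body[2] xor  r2, r0, r2 -> r2=0xb5
body[3] add  r2, r2, #36 -> r2=0xd9
body[4] mov  r4, #0x9a -> r4=0x9a
epilogue: pop r2=0x21, sp=0xd8
prologue pushed ['r2'] at ['0xd7']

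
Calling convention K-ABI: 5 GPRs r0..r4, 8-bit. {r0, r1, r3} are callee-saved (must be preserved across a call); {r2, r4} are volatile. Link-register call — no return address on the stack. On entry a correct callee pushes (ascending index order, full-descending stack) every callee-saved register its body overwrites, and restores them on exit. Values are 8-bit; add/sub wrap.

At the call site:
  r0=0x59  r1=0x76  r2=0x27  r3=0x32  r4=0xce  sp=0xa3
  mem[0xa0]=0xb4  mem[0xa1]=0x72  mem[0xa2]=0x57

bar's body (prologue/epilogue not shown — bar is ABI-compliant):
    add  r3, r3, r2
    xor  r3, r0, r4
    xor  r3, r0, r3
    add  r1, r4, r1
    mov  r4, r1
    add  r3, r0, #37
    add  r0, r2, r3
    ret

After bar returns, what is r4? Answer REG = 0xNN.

prologue: push r0 -> mem[0xa2]=0x59, sp=0xa2
prologue: push r1 -> mem[0xa1]=0x76, sp=0xa1
prologue: push r3 -> mem[0xa0]=0x32, sp=0xa0
body[0] add  r3, r3, r2 -> r3=0x59
body[1] xor  r3, r0, r4 -> r3=0x97
body[2] xor  r3, r0, r3 -> r3=0xce
body[3] add  r1, r4, r1 -> r1=0x44
body[4] mov  r4, r1 -> r4=0x44
body[5] add  r3, r0, #37 -> r3=0x7e
body[6] add  r0, r2, r3 -> r0=0xa5
epilogue: pop r3=0x32, sp=0xa1
epilogue: pop r1=0x76, sp=0xa2
epilogue: pop r0=0x59, sp=0xa3
r4 is caller-saved -> body value

REG = 0x44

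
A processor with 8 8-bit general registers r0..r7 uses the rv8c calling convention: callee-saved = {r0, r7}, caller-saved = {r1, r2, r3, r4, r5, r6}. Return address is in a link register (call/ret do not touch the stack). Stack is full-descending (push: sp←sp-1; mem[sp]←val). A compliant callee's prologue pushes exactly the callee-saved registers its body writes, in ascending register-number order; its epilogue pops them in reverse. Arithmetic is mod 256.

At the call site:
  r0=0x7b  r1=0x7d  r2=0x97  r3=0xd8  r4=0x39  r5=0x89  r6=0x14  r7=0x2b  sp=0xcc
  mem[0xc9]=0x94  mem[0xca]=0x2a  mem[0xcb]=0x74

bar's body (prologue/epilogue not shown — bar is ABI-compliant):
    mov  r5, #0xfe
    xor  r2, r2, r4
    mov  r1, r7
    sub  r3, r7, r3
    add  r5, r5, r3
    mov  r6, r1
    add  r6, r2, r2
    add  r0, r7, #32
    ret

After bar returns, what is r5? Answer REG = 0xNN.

REG = 0x51

prologue: push r0 -> mem[0xcb]=0x7b, sp=0xcb
body[0] mov  r5, #0xfe -> r5=0xfe
body[1] xor  r2, r2, r4 -> r2=0xae
body[2] mov  r1, r7 -> r1=0x2b
body[3] sub  r3, r7, r3 -> r3=0x53
body[4] add  r5, r5, r3 -> r5=0x51
body[5] mov  r6, r1 -> r6=0x2b
body[6] add  r6, r2, r2 -> r6=0x5c
body[7] add  r0, r7, #32 -> r0=0x4b
epilogue: pop r0=0x7b, sp=0xcc
r5 is caller-saved -> body value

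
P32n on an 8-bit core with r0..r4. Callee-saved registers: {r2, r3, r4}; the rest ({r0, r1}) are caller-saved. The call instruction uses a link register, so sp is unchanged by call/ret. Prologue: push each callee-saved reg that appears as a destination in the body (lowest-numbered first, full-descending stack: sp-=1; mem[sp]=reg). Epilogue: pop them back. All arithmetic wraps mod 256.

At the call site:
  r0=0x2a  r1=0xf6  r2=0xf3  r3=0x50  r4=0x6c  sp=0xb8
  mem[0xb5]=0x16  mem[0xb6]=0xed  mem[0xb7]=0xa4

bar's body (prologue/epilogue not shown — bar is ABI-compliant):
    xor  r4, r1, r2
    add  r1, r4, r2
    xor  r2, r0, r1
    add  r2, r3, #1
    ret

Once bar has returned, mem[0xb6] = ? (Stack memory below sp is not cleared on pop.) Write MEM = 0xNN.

MEM = 0x6c

prologue: push r2 -> mem[0xb7]=0xf3, sp=0xb7
prologue: push r4 -> mem[0xb6]=0x6c, sp=0xb6
body[0] xor  r4, r1, r2 -> r4=0x05
body[1] add  r1, r4, r2 -> r1=0xf8
body[2] xor  r2, r0, r1 -> r2=0xd2
body[3] add  r2, r3, #1 -> r2=0x51
epilogue: pop r4=0x6c, sp=0xb7
epilogue: pop r2=0xf3, sp=0xb8
prologue pushed ['r2', 'r4'] at ['0xb7', '0xb6']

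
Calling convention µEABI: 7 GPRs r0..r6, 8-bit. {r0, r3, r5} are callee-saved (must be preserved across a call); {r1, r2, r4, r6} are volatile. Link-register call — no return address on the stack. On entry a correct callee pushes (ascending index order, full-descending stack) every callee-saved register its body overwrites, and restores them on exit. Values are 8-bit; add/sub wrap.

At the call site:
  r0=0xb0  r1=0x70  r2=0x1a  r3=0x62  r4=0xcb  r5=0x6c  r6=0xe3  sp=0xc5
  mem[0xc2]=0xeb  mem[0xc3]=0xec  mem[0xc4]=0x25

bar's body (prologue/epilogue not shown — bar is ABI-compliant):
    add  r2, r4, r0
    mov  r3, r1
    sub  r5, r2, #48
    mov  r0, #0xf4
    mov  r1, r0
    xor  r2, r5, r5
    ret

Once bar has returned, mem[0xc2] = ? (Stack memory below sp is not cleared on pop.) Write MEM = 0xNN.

MEM = 0x6c

prologue: push r0 -> mem[0xc4]=0xb0, sp=0xc4
prologue: push r3 -> mem[0xc3]=0x62, sp=0xc3
prologue: push r5 -> mem[0xc2]=0x6c, sp=0xc2
body[0] add  r2, r4, r0 -> r2=0x7b
body[1] mov  r3, r1 -> r3=0x70
body[2] sub  r5, r2, #48 -> r5=0x4b
body[3] mov  r0, #0xf4 -> r0=0xf4
body[4] mov  r1, r0 -> r1=0xf4
body[5] xor  r2, r5, r5 -> r2=0x00
epilogue: pop r5=0x6c, sp=0xc3
epilogue: pop r3=0x62, sp=0xc4
epilogue: pop r0=0xb0, sp=0xc5
prologue pushed ['r0', 'r3', 'r5'] at ['0xc4', '0xc3', '0xc2']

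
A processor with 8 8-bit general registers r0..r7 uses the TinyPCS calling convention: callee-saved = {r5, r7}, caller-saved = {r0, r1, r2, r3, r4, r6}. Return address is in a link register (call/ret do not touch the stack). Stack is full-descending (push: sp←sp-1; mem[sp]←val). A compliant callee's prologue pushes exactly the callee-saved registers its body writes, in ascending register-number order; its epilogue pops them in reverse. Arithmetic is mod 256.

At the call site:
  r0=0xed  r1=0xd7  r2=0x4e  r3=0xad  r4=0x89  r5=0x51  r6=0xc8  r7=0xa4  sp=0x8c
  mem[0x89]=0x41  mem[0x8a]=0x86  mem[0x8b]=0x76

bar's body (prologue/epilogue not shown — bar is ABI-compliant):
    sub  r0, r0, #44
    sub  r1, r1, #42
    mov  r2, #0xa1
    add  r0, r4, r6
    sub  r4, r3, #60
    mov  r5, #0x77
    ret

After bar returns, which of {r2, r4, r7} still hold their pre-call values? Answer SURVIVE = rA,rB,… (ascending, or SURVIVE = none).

SURVIVE = r7

prologue: push r5 -> mem[0x8b]=0x51, sp=0x8b
body[0] sub  r0, r0, #44 -> r0=0xc1
body[1] sub  r1, r1, #42 -> r1=0xad
body[2] mov  r2, #0xa1 -> r2=0xa1
body[3] add  r0, r4, r6 -> r0=0x51
body[4] sub  r4, r3, #60 -> r4=0x71
body[5] mov  r5, #0x77 -> r5=0x77
epilogue: pop r5=0x51, sp=0x8c
r2: caller-saved, written=True
r4: caller-saved, written=True
r7: callee-saved, written=False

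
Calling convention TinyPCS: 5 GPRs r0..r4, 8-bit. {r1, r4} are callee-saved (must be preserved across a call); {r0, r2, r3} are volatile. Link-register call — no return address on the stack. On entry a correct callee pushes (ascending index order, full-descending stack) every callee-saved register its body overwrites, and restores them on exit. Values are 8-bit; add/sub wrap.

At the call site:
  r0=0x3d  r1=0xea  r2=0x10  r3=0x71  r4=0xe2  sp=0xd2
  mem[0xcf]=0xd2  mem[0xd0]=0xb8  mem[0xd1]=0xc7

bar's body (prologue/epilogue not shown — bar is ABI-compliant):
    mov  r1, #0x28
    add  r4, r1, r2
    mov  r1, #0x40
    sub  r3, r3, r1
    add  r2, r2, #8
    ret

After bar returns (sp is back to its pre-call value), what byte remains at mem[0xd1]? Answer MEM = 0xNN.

MEM = 0xea

prologue: push r1 -> mem[0xd1]=0xea, sp=0xd1
prologue: push r4 -> mem[0xd0]=0xe2, sp=0xd0
body[0] mov  r1, #0x28 -> r1=0x28
body[1] add  r4, r1, r2 -> r4=0x38
body[2] mov  r1, #0x40 -> r1=0x40
body[3] sub  r3, r3, r1 -> r3=0x31
body[4] add  r2, r2, #8 -> r2=0x18
epilogue: pop r4=0xe2, sp=0xd1
epilogue: pop r1=0xea, sp=0xd2
prologue pushed ['r1', 'r4'] at ['0xd1', '0xd0']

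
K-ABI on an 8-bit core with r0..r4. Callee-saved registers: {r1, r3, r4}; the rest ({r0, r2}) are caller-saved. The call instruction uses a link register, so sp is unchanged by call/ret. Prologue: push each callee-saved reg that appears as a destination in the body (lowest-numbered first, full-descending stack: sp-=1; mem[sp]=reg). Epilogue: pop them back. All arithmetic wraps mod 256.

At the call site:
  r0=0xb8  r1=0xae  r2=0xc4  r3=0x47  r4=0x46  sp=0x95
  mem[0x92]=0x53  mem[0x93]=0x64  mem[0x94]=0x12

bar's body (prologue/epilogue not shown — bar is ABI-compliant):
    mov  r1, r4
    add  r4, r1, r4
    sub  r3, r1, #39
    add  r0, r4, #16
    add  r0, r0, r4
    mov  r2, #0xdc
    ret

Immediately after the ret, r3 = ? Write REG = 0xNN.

REG = 0x47

prologue: push r1 -> mem[0x94]=0xae, sp=0x94
prologue: push r3 -> mem[0x93]=0x47, sp=0x93
prologue: push r4 -> mem[0x92]=0x46, sp=0x92
body[0] mov  r1, r4 -> r1=0x46
body[1] add  r4, r1, r4 -> r4=0x8c
body[2] sub  r3, r1, #39 -> r3=0x1f
body[3] add  r0, r4, #16 -> r0=0x9c
body[4] add  r0, r0, r4 -> r0=0x28
body[5] mov  r2, #0xdc -> r2=0xdc
epilogue: pop r4=0x46, sp=0x93
epilogue: pop r3=0x47, sp=0x94
epilogue: pop r1=0xae, sp=0x95
r3 is callee-saved -> restored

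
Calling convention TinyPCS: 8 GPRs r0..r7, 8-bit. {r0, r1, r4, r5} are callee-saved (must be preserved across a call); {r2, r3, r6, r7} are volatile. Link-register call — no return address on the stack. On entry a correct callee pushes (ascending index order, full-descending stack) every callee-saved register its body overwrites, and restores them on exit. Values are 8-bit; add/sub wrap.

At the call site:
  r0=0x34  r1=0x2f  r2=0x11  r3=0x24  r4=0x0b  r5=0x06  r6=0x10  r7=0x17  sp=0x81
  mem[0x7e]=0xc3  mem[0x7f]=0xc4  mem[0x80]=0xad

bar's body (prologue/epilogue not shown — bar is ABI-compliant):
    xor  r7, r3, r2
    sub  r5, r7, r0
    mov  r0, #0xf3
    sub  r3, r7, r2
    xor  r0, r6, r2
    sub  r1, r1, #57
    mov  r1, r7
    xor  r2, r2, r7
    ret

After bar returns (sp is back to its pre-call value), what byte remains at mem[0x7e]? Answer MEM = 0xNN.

prologue: push r0 → mem[0x80]=0x34, sp=0x80
prologue: push r1 → mem[0x7f]=0x2f, sp=0x7f
prologue: push r5 → mem[0x7e]=0x06, sp=0x7e
body[0] xor  r7, r3, r2 → r7=0x35
body[1] sub  r5, r7, r0 → r5=0x01
body[2] mov  r0, #0xf3 → r0=0xf3
body[3] sub  r3, r7, r2 → r3=0x24
body[4] xor  r0, r6, r2 → r0=0x01
body[5] sub  r1, r1, #57 → r1=0xf6
body[6] mov  r1, r7 → r1=0x35
body[7] xor  r2, r2, r7 → r2=0x24
epilogue: pop r5=0x06, sp=0x7f
epilogue: pop r1=0x2f, sp=0x80
epilogue: pop r0=0x34, sp=0x81
prologue pushed ['r0', 'r1', 'r5'] at ['0x80', '0x7f', '0x7e']

MEM = 0x06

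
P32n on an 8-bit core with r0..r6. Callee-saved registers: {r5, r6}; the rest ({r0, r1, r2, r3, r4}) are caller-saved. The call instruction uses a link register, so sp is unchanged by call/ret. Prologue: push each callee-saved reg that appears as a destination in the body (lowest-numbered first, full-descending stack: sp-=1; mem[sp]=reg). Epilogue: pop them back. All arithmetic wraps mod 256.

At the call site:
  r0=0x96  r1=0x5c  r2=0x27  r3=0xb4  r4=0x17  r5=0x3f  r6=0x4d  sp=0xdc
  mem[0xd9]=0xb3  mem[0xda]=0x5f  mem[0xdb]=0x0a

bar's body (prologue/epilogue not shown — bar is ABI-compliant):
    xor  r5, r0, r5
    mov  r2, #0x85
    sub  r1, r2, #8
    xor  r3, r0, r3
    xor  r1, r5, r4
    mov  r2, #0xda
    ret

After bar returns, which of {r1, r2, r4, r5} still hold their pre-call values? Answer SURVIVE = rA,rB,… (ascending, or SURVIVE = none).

prologue: push r5 -> mem[0xdb]=0x3f, sp=0xdb
body[0] xor  r5, r0, r5 -> r5=0xa9
body[1] mov  r2, #0x85 -> r2=0x85
body[2] sub  r1, r2, #8 -> r1=0x7d
body[3] xor  r3, r0, r3 -> r3=0x22
body[4] xor  r1, r5, r4 -> r1=0xbe
body[5] mov  r2, #0xda -> r2=0xda
epilogue: pop r5=0x3f, sp=0xdc
r1: caller-saved, written=True
r2: caller-saved, written=True
r4: caller-saved, written=False
r5: callee-saved, written=True

SURVIVE = r4,r5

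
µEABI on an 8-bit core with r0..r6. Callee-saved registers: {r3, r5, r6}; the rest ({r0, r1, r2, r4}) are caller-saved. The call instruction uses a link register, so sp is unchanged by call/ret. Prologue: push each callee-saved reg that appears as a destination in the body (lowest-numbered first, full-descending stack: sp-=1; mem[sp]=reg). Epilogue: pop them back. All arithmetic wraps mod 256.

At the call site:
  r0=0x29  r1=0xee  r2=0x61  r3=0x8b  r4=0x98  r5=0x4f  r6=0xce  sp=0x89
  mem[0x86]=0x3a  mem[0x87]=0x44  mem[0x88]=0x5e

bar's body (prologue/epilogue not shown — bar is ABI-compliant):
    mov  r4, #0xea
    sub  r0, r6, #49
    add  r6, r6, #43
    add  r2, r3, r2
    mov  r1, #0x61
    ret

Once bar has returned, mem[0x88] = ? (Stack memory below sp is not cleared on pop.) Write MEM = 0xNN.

prologue: push r6 -> mem[0x88]=0xce, sp=0x88
body[0] mov  r4, #0xea -> r4=0xea
body[1] sub  r0, r6, #49 -> r0=0x9d
body[2] add  r6, r6, #43 -> r6=0xf9
body[3] add  r2, r3, r2 -> r2=0xec
body[4] mov  r1, #0x61 -> r1=0x61
epilogue: pop r6=0xce, sp=0x89
prologue pushed ['r6'] at ['0x88']

MEM = 0xce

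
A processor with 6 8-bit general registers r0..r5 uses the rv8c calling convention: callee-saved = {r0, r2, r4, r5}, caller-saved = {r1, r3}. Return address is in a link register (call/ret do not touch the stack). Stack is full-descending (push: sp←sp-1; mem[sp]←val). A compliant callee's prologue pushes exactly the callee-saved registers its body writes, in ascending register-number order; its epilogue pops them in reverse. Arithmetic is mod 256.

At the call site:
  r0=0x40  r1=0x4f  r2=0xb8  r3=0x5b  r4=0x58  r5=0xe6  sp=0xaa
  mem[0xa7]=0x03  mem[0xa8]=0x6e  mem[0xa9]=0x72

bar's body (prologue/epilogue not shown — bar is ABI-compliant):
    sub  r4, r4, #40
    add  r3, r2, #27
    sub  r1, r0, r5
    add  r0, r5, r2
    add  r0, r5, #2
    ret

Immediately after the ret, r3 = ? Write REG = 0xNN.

REG = 0xd3

prologue: push r0 → mem[0xa9]=0x40, sp=0xa9
prologue: push r4 → mem[0xa8]=0x58, sp=0xa8
body[0] sub  r4, r4, #40 → r4=0x30
body[1] add  r3, r2, #27 → r3=0xd3
body[2] sub  r1, r0, r5 → r1=0x5a
body[3] add  r0, r5, r2 → r0=0x9e
body[4] add  r0, r5, #2 → r0=0xe8
epilogue: pop r4=0x58, sp=0xa9
epilogue: pop r0=0x40, sp=0xaa
r3 is caller-saved → body value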